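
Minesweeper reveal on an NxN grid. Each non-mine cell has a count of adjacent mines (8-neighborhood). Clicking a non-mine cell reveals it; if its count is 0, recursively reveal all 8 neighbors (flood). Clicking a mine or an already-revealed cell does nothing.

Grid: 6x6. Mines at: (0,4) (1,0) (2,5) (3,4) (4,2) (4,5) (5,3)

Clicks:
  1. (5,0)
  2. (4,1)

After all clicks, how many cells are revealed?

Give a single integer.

Answer: 8

Derivation:
Click 1 (5,0) count=0: revealed 8 new [(2,0) (2,1) (3,0) (3,1) (4,0) (4,1) (5,0) (5,1)] -> total=8
Click 2 (4,1) count=1: revealed 0 new [(none)] -> total=8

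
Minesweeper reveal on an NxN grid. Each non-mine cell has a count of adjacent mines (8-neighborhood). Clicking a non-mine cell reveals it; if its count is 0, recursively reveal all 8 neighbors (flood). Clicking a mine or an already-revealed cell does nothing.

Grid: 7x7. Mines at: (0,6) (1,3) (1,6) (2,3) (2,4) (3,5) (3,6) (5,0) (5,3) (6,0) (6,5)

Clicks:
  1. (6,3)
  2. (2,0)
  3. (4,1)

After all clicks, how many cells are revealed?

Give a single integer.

Click 1 (6,3) count=1: revealed 1 new [(6,3)] -> total=1
Click 2 (2,0) count=0: revealed 15 new [(0,0) (0,1) (0,2) (1,0) (1,1) (1,2) (2,0) (2,1) (2,2) (3,0) (3,1) (3,2) (4,0) (4,1) (4,2)] -> total=16
Click 3 (4,1) count=1: revealed 0 new [(none)] -> total=16

Answer: 16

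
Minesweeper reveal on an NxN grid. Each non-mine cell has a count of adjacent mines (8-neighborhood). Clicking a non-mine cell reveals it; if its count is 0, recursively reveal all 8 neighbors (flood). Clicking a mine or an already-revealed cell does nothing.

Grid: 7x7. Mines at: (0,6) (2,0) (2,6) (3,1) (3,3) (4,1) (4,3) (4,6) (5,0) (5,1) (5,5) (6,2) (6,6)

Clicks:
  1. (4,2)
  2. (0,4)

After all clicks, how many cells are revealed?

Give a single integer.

Answer: 18

Derivation:
Click 1 (4,2) count=5: revealed 1 new [(4,2)] -> total=1
Click 2 (0,4) count=0: revealed 17 new [(0,0) (0,1) (0,2) (0,3) (0,4) (0,5) (1,0) (1,1) (1,2) (1,3) (1,4) (1,5) (2,1) (2,2) (2,3) (2,4) (2,5)] -> total=18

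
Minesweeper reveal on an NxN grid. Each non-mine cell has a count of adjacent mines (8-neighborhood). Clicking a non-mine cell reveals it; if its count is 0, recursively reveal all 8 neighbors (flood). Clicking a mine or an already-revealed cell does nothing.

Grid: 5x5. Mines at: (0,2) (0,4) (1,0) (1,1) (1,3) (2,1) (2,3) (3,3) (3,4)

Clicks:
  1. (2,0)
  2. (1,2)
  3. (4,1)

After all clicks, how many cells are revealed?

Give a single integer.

Answer: 8

Derivation:
Click 1 (2,0) count=3: revealed 1 new [(2,0)] -> total=1
Click 2 (1,2) count=5: revealed 1 new [(1,2)] -> total=2
Click 3 (4,1) count=0: revealed 6 new [(3,0) (3,1) (3,2) (4,0) (4,1) (4,2)] -> total=8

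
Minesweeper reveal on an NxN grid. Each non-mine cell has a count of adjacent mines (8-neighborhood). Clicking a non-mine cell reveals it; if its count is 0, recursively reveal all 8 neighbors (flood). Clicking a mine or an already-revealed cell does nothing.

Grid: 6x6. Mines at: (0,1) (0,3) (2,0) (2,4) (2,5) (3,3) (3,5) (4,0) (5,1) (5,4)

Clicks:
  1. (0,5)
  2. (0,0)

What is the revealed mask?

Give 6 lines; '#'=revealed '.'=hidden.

Click 1 (0,5) count=0: revealed 4 new [(0,4) (0,5) (1,4) (1,5)] -> total=4
Click 2 (0,0) count=1: revealed 1 new [(0,0)] -> total=5

Answer: #...##
....##
......
......
......
......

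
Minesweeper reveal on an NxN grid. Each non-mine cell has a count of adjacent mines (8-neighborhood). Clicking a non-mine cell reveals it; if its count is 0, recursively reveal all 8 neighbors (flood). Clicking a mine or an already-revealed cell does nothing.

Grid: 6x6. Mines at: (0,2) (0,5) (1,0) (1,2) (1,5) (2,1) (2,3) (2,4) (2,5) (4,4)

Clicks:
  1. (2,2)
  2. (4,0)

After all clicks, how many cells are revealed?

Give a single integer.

Answer: 13

Derivation:
Click 1 (2,2) count=3: revealed 1 new [(2,2)] -> total=1
Click 2 (4,0) count=0: revealed 12 new [(3,0) (3,1) (3,2) (3,3) (4,0) (4,1) (4,2) (4,3) (5,0) (5,1) (5,2) (5,3)] -> total=13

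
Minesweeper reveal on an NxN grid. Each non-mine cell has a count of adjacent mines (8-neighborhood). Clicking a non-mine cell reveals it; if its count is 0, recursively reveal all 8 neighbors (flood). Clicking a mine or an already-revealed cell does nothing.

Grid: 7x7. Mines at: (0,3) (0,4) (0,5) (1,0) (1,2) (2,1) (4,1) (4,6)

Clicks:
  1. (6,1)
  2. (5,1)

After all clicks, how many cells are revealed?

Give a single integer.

Answer: 32

Derivation:
Click 1 (6,1) count=0: revealed 32 new [(1,3) (1,4) (1,5) (1,6) (2,2) (2,3) (2,4) (2,5) (2,6) (3,2) (3,3) (3,4) (3,5) (3,6) (4,2) (4,3) (4,4) (4,5) (5,0) (5,1) (5,2) (5,3) (5,4) (5,5) (5,6) (6,0) (6,1) (6,2) (6,3) (6,4) (6,5) (6,6)] -> total=32
Click 2 (5,1) count=1: revealed 0 new [(none)] -> total=32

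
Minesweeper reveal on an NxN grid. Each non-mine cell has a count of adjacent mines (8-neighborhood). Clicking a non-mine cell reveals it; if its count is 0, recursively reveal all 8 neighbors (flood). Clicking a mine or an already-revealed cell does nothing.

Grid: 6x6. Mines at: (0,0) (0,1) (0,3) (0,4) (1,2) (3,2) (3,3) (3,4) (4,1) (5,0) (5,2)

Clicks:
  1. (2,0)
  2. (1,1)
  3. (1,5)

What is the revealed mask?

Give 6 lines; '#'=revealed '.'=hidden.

Answer: ......
##...#
##....
##....
......
......

Derivation:
Click 1 (2,0) count=0: revealed 6 new [(1,0) (1,1) (2,0) (2,1) (3,0) (3,1)] -> total=6
Click 2 (1,1) count=3: revealed 0 new [(none)] -> total=6
Click 3 (1,5) count=1: revealed 1 new [(1,5)] -> total=7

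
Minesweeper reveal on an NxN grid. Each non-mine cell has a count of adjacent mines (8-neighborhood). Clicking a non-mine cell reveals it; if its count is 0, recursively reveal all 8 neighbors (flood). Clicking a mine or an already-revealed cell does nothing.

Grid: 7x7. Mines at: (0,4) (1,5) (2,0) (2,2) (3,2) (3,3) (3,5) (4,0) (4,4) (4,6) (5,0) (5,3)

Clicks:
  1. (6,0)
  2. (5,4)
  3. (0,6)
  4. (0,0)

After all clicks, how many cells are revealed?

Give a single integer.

Click 1 (6,0) count=1: revealed 1 new [(6,0)] -> total=1
Click 2 (5,4) count=2: revealed 1 new [(5,4)] -> total=2
Click 3 (0,6) count=1: revealed 1 new [(0,6)] -> total=3
Click 4 (0,0) count=0: revealed 8 new [(0,0) (0,1) (0,2) (0,3) (1,0) (1,1) (1,2) (1,3)] -> total=11

Answer: 11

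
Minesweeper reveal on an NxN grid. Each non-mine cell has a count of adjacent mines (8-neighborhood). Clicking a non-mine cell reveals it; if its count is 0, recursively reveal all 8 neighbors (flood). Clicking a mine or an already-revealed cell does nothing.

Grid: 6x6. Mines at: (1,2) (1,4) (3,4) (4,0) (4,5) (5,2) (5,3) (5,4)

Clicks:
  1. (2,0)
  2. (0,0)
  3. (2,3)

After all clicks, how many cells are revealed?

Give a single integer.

Click 1 (2,0) count=0: revealed 8 new [(0,0) (0,1) (1,0) (1,1) (2,0) (2,1) (3,0) (3,1)] -> total=8
Click 2 (0,0) count=0: revealed 0 new [(none)] -> total=8
Click 3 (2,3) count=3: revealed 1 new [(2,3)] -> total=9

Answer: 9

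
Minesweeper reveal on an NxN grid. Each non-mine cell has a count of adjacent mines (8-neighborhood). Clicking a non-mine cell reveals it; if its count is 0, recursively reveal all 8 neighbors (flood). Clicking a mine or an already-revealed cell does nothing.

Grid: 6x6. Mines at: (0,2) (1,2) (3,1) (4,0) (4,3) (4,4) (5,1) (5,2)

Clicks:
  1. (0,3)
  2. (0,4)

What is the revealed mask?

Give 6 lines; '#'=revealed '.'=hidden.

Click 1 (0,3) count=2: revealed 1 new [(0,3)] -> total=1
Click 2 (0,4) count=0: revealed 11 new [(0,4) (0,5) (1,3) (1,4) (1,5) (2,3) (2,4) (2,5) (3,3) (3,4) (3,5)] -> total=12

Answer: ...###
...###
...###
...###
......
......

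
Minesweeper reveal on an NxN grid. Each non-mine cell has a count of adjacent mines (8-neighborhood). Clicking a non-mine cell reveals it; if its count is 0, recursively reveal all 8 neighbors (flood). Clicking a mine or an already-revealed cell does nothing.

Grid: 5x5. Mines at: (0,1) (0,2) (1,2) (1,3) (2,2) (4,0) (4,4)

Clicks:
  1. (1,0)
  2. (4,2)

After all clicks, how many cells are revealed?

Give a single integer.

Answer: 7

Derivation:
Click 1 (1,0) count=1: revealed 1 new [(1,0)] -> total=1
Click 2 (4,2) count=0: revealed 6 new [(3,1) (3,2) (3,3) (4,1) (4,2) (4,3)] -> total=7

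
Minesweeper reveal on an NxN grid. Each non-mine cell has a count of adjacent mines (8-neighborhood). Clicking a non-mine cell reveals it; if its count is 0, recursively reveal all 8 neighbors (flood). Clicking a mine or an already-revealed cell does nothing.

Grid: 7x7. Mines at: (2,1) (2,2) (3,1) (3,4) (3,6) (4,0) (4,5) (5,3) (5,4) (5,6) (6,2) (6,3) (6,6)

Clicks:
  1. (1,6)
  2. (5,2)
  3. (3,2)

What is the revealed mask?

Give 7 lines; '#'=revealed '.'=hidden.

Click 1 (1,6) count=0: revealed 18 new [(0,0) (0,1) (0,2) (0,3) (0,4) (0,5) (0,6) (1,0) (1,1) (1,2) (1,3) (1,4) (1,5) (1,6) (2,3) (2,4) (2,5) (2,6)] -> total=18
Click 2 (5,2) count=3: revealed 1 new [(5,2)] -> total=19
Click 3 (3,2) count=3: revealed 1 new [(3,2)] -> total=20

Answer: #######
#######
...####
..#....
.......
..#....
.......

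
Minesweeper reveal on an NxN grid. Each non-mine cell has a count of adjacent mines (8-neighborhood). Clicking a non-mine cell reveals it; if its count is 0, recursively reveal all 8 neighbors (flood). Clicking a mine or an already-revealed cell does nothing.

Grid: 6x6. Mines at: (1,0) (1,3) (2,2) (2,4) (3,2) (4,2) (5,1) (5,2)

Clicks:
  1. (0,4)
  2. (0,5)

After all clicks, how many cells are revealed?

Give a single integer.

Click 1 (0,4) count=1: revealed 1 new [(0,4)] -> total=1
Click 2 (0,5) count=0: revealed 3 new [(0,5) (1,4) (1,5)] -> total=4

Answer: 4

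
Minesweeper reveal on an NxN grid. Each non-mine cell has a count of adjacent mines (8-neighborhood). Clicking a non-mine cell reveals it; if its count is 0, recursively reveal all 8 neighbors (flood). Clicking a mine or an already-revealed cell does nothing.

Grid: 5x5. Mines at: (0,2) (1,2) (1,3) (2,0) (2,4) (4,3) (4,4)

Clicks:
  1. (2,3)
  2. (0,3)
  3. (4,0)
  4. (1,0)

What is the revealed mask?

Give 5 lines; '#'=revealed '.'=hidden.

Click 1 (2,3) count=3: revealed 1 new [(2,3)] -> total=1
Click 2 (0,3) count=3: revealed 1 new [(0,3)] -> total=2
Click 3 (4,0) count=0: revealed 6 new [(3,0) (3,1) (3,2) (4,0) (4,1) (4,2)] -> total=8
Click 4 (1,0) count=1: revealed 1 new [(1,0)] -> total=9

Answer: ...#.
#....
...#.
###..
###..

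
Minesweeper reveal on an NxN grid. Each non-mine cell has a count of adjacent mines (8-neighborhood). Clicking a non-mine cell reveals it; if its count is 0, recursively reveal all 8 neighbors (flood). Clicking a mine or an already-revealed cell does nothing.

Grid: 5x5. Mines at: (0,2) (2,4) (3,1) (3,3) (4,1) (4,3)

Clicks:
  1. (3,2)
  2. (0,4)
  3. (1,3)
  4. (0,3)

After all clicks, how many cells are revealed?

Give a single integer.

Click 1 (3,2) count=4: revealed 1 new [(3,2)] -> total=1
Click 2 (0,4) count=0: revealed 4 new [(0,3) (0,4) (1,3) (1,4)] -> total=5
Click 3 (1,3) count=2: revealed 0 new [(none)] -> total=5
Click 4 (0,3) count=1: revealed 0 new [(none)] -> total=5

Answer: 5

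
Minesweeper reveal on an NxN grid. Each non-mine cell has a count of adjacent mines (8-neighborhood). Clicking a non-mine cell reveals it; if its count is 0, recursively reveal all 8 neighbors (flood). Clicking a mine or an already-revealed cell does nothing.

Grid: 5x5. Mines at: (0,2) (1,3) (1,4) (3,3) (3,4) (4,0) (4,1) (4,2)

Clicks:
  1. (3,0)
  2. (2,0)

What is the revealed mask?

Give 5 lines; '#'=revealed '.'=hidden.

Click 1 (3,0) count=2: revealed 1 new [(3,0)] -> total=1
Click 2 (2,0) count=0: revealed 10 new [(0,0) (0,1) (1,0) (1,1) (1,2) (2,0) (2,1) (2,2) (3,1) (3,2)] -> total=11

Answer: ##...
###..
###..
###..
.....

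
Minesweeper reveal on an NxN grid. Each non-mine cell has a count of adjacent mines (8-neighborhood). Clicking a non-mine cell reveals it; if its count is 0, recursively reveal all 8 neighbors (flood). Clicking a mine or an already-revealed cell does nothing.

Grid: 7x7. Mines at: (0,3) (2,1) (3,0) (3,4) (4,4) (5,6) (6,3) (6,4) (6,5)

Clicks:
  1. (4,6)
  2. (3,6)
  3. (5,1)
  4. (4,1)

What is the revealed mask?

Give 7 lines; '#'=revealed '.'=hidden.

Answer: ....###
....###
....###
.###.##
####.##
####...
###....

Derivation:
Click 1 (4,6) count=1: revealed 1 new [(4,6)] -> total=1
Click 2 (3,6) count=0: revealed 12 new [(0,4) (0,5) (0,6) (1,4) (1,5) (1,6) (2,4) (2,5) (2,6) (3,5) (3,6) (4,5)] -> total=13
Click 3 (5,1) count=0: revealed 14 new [(3,1) (3,2) (3,3) (4,0) (4,1) (4,2) (4,3) (5,0) (5,1) (5,2) (5,3) (6,0) (6,1) (6,2)] -> total=27
Click 4 (4,1) count=1: revealed 0 new [(none)] -> total=27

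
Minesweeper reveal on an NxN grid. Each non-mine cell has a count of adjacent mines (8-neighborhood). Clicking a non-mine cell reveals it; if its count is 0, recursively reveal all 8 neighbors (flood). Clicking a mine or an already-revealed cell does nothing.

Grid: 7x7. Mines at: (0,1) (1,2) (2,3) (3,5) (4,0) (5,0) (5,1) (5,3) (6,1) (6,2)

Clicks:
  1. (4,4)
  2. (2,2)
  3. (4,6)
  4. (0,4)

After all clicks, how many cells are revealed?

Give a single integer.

Answer: 14

Derivation:
Click 1 (4,4) count=2: revealed 1 new [(4,4)] -> total=1
Click 2 (2,2) count=2: revealed 1 new [(2,2)] -> total=2
Click 3 (4,6) count=1: revealed 1 new [(4,6)] -> total=3
Click 4 (0,4) count=0: revealed 11 new [(0,3) (0,4) (0,5) (0,6) (1,3) (1,4) (1,5) (1,6) (2,4) (2,5) (2,6)] -> total=14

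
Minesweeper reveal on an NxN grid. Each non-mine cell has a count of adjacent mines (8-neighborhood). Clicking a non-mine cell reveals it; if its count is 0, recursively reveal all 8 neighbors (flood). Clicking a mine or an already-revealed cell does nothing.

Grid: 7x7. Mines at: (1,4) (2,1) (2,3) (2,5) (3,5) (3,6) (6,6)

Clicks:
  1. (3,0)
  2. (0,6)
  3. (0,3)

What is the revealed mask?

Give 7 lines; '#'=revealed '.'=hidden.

Click 1 (3,0) count=1: revealed 1 new [(3,0)] -> total=1
Click 2 (0,6) count=0: revealed 4 new [(0,5) (0,6) (1,5) (1,6)] -> total=5
Click 3 (0,3) count=1: revealed 1 new [(0,3)] -> total=6

Answer: ...#.##
.....##
.......
#......
.......
.......
.......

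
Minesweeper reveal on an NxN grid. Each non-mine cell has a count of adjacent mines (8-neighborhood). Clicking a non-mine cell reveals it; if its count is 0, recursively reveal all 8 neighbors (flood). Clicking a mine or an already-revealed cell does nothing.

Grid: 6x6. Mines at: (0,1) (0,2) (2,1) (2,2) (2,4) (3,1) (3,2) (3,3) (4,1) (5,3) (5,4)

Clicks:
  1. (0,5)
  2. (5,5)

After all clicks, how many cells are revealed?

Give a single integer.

Answer: 7

Derivation:
Click 1 (0,5) count=0: revealed 6 new [(0,3) (0,4) (0,5) (1,3) (1,4) (1,5)] -> total=6
Click 2 (5,5) count=1: revealed 1 new [(5,5)] -> total=7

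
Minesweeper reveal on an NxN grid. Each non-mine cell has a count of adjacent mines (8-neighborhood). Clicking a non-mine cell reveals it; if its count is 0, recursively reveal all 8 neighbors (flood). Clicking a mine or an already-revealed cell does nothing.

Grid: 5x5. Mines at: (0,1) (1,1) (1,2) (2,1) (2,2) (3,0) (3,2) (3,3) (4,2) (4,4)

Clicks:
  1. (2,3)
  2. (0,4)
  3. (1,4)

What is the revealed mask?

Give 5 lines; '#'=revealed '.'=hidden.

Click 1 (2,3) count=4: revealed 1 new [(2,3)] -> total=1
Click 2 (0,4) count=0: revealed 5 new [(0,3) (0,4) (1,3) (1,4) (2,4)] -> total=6
Click 3 (1,4) count=0: revealed 0 new [(none)] -> total=6

Answer: ...##
...##
...##
.....
.....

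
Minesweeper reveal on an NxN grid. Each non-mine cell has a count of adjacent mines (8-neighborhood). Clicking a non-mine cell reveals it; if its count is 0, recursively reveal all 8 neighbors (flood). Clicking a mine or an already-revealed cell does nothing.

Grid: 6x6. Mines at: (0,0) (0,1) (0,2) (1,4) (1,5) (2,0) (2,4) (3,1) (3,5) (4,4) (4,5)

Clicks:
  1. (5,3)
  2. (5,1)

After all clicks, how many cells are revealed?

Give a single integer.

Answer: 8

Derivation:
Click 1 (5,3) count=1: revealed 1 new [(5,3)] -> total=1
Click 2 (5,1) count=0: revealed 7 new [(4,0) (4,1) (4,2) (4,3) (5,0) (5,1) (5,2)] -> total=8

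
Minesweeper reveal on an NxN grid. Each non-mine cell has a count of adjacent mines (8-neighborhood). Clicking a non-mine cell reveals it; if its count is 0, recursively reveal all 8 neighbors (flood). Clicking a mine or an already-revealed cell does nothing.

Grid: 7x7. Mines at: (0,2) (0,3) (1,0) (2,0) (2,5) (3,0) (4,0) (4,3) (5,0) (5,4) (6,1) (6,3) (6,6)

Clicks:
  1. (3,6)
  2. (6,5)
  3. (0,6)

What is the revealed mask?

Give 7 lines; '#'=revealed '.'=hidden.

Click 1 (3,6) count=1: revealed 1 new [(3,6)] -> total=1
Click 2 (6,5) count=2: revealed 1 new [(6,5)] -> total=2
Click 3 (0,6) count=0: revealed 6 new [(0,4) (0,5) (0,6) (1,4) (1,5) (1,6)] -> total=8

Answer: ....###
....###
.......
......#
.......
.......
.....#.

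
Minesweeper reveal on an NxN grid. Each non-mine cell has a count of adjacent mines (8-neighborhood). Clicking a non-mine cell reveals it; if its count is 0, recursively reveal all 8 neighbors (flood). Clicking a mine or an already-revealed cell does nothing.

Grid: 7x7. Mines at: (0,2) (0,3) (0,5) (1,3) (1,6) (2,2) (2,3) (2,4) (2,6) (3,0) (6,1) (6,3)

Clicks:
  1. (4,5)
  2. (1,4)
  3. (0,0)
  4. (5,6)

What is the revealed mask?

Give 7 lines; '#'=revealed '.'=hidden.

Click 1 (4,5) count=0: revealed 21 new [(3,1) (3,2) (3,3) (3,4) (3,5) (3,6) (4,1) (4,2) (4,3) (4,4) (4,5) (4,6) (5,1) (5,2) (5,3) (5,4) (5,5) (5,6) (6,4) (6,5) (6,6)] -> total=21
Click 2 (1,4) count=5: revealed 1 new [(1,4)] -> total=22
Click 3 (0,0) count=0: revealed 6 new [(0,0) (0,1) (1,0) (1,1) (2,0) (2,1)] -> total=28
Click 4 (5,6) count=0: revealed 0 new [(none)] -> total=28

Answer: ##.....
##..#..
##.....
.######
.######
.######
....###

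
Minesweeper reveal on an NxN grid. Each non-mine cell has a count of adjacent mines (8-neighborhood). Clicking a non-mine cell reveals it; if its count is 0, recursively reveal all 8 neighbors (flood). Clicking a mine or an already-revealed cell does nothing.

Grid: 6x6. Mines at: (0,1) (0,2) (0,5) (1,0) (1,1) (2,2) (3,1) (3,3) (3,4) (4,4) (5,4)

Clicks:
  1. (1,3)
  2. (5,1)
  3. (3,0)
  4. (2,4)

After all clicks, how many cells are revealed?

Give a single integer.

Answer: 11

Derivation:
Click 1 (1,3) count=2: revealed 1 new [(1,3)] -> total=1
Click 2 (5,1) count=0: revealed 8 new [(4,0) (4,1) (4,2) (4,3) (5,0) (5,1) (5,2) (5,3)] -> total=9
Click 3 (3,0) count=1: revealed 1 new [(3,0)] -> total=10
Click 4 (2,4) count=2: revealed 1 new [(2,4)] -> total=11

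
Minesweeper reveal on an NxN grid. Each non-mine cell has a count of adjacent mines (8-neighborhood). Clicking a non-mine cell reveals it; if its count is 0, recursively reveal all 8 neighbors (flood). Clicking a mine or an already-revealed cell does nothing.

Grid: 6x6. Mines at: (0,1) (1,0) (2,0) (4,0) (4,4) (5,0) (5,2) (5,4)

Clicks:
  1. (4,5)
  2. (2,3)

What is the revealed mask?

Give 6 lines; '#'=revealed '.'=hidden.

Click 1 (4,5) count=2: revealed 1 new [(4,5)] -> total=1
Click 2 (2,3) count=0: revealed 22 new [(0,2) (0,3) (0,4) (0,5) (1,1) (1,2) (1,3) (1,4) (1,5) (2,1) (2,2) (2,3) (2,4) (2,5) (3,1) (3,2) (3,3) (3,4) (3,5) (4,1) (4,2) (4,3)] -> total=23

Answer: ..####
.#####
.#####
.#####
.###.#
......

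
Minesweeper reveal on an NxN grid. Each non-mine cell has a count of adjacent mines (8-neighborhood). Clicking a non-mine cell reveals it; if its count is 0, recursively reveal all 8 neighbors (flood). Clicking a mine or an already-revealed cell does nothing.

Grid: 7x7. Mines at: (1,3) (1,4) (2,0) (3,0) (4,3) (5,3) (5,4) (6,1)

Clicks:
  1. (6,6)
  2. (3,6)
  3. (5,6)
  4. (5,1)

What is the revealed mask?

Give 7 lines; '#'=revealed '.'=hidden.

Click 1 (6,6) count=0: revealed 17 new [(0,5) (0,6) (1,5) (1,6) (2,4) (2,5) (2,6) (3,4) (3,5) (3,6) (4,4) (4,5) (4,6) (5,5) (5,6) (6,5) (6,6)] -> total=17
Click 2 (3,6) count=0: revealed 0 new [(none)] -> total=17
Click 3 (5,6) count=0: revealed 0 new [(none)] -> total=17
Click 4 (5,1) count=1: revealed 1 new [(5,1)] -> total=18

Answer: .....##
.....##
....###
....###
....###
.#...##
.....##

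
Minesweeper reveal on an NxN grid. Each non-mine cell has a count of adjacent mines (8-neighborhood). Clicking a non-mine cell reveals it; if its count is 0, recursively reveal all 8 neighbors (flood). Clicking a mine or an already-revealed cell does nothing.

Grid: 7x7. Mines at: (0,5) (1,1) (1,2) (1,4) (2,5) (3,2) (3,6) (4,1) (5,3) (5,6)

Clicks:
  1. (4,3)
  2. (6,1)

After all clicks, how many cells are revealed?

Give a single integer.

Answer: 7

Derivation:
Click 1 (4,3) count=2: revealed 1 new [(4,3)] -> total=1
Click 2 (6,1) count=0: revealed 6 new [(5,0) (5,1) (5,2) (6,0) (6,1) (6,2)] -> total=7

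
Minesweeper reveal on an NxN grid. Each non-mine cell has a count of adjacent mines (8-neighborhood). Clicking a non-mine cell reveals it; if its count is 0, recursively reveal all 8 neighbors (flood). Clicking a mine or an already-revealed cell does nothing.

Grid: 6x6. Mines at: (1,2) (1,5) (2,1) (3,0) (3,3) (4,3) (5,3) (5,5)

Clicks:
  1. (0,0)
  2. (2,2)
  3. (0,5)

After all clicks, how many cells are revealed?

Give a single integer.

Answer: 6

Derivation:
Click 1 (0,0) count=0: revealed 4 new [(0,0) (0,1) (1,0) (1,1)] -> total=4
Click 2 (2,2) count=3: revealed 1 new [(2,2)] -> total=5
Click 3 (0,5) count=1: revealed 1 new [(0,5)] -> total=6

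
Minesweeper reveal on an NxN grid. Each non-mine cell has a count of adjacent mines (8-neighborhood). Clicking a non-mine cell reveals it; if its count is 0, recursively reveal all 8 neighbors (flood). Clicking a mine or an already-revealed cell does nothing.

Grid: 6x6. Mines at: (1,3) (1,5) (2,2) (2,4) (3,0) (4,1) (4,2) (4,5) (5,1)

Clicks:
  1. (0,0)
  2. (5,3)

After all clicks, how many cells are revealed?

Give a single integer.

Answer: 9

Derivation:
Click 1 (0,0) count=0: revealed 8 new [(0,0) (0,1) (0,2) (1,0) (1,1) (1,2) (2,0) (2,1)] -> total=8
Click 2 (5,3) count=1: revealed 1 new [(5,3)] -> total=9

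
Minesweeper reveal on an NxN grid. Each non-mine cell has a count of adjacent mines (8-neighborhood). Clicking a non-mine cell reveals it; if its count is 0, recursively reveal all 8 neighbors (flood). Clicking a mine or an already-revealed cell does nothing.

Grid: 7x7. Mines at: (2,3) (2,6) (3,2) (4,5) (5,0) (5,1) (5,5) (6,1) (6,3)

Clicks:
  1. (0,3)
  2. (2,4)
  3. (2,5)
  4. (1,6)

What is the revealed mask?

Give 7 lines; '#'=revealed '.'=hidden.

Answer: #######
#######
###.##.
##.....
##.....
.......
.......

Derivation:
Click 1 (0,3) count=0: revealed 21 new [(0,0) (0,1) (0,2) (0,3) (0,4) (0,5) (0,6) (1,0) (1,1) (1,2) (1,3) (1,4) (1,5) (1,6) (2,0) (2,1) (2,2) (3,0) (3,1) (4,0) (4,1)] -> total=21
Click 2 (2,4) count=1: revealed 1 new [(2,4)] -> total=22
Click 3 (2,5) count=1: revealed 1 new [(2,5)] -> total=23
Click 4 (1,6) count=1: revealed 0 new [(none)] -> total=23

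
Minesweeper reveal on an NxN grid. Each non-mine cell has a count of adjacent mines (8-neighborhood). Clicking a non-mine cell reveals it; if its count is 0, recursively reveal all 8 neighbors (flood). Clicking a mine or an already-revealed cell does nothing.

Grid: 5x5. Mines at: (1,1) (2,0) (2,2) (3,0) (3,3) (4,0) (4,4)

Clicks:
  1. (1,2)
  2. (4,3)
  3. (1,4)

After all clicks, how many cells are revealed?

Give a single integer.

Click 1 (1,2) count=2: revealed 1 new [(1,2)] -> total=1
Click 2 (4,3) count=2: revealed 1 new [(4,3)] -> total=2
Click 3 (1,4) count=0: revealed 7 new [(0,2) (0,3) (0,4) (1,3) (1,4) (2,3) (2,4)] -> total=9

Answer: 9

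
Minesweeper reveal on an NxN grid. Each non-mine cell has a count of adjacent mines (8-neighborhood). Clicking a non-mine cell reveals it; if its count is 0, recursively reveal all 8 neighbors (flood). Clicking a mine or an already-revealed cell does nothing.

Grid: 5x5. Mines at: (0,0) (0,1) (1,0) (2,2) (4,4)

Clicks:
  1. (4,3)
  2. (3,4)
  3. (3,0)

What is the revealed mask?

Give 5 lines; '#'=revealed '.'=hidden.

Answer: .....
.....
##...
#####
####.

Derivation:
Click 1 (4,3) count=1: revealed 1 new [(4,3)] -> total=1
Click 2 (3,4) count=1: revealed 1 new [(3,4)] -> total=2
Click 3 (3,0) count=0: revealed 9 new [(2,0) (2,1) (3,0) (3,1) (3,2) (3,3) (4,0) (4,1) (4,2)] -> total=11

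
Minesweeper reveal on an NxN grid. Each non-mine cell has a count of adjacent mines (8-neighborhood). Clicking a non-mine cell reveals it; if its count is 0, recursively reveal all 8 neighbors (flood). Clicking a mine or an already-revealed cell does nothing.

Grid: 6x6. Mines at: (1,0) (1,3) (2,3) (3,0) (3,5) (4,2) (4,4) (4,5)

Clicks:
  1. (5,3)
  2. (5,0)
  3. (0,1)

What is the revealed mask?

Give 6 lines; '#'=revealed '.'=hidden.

Click 1 (5,3) count=2: revealed 1 new [(5,3)] -> total=1
Click 2 (5,0) count=0: revealed 4 new [(4,0) (4,1) (5,0) (5,1)] -> total=5
Click 3 (0,1) count=1: revealed 1 new [(0,1)] -> total=6

Answer: .#....
......
......
......
##....
##.#..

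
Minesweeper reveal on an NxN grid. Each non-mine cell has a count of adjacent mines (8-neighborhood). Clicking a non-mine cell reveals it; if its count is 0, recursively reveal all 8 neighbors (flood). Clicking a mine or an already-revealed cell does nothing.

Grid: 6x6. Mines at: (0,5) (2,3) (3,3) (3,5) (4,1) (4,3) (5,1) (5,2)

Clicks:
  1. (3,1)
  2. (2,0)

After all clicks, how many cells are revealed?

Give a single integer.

Answer: 16

Derivation:
Click 1 (3,1) count=1: revealed 1 new [(3,1)] -> total=1
Click 2 (2,0) count=0: revealed 15 new [(0,0) (0,1) (0,2) (0,3) (0,4) (1,0) (1,1) (1,2) (1,3) (1,4) (2,0) (2,1) (2,2) (3,0) (3,2)] -> total=16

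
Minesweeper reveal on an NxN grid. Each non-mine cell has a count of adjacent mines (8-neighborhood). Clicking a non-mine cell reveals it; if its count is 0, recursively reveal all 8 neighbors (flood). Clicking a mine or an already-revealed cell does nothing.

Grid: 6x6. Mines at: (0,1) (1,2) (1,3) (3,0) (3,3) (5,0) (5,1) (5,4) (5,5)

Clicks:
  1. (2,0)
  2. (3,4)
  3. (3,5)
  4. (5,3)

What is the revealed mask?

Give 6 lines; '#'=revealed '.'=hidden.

Click 1 (2,0) count=1: revealed 1 new [(2,0)] -> total=1
Click 2 (3,4) count=1: revealed 1 new [(3,4)] -> total=2
Click 3 (3,5) count=0: revealed 9 new [(0,4) (0,5) (1,4) (1,5) (2,4) (2,5) (3,5) (4,4) (4,5)] -> total=11
Click 4 (5,3) count=1: revealed 1 new [(5,3)] -> total=12

Answer: ....##
....##
#...##
....##
....##
...#..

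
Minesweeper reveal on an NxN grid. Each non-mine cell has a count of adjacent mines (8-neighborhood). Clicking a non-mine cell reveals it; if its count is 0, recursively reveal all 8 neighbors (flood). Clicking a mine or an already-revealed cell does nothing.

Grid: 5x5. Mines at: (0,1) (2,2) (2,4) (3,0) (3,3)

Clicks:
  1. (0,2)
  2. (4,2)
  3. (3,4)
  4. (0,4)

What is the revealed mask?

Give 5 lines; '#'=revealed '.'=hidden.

Click 1 (0,2) count=1: revealed 1 new [(0,2)] -> total=1
Click 2 (4,2) count=1: revealed 1 new [(4,2)] -> total=2
Click 3 (3,4) count=2: revealed 1 new [(3,4)] -> total=3
Click 4 (0,4) count=0: revealed 5 new [(0,3) (0,4) (1,2) (1,3) (1,4)] -> total=8

Answer: ..###
..###
.....
....#
..#..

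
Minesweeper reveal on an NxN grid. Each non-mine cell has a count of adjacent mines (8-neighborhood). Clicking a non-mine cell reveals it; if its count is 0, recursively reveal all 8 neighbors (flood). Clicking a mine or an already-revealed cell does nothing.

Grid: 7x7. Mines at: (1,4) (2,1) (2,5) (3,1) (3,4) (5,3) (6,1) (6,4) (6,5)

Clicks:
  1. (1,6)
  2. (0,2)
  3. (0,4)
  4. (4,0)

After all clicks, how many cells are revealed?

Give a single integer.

Answer: 11

Derivation:
Click 1 (1,6) count=1: revealed 1 new [(1,6)] -> total=1
Click 2 (0,2) count=0: revealed 8 new [(0,0) (0,1) (0,2) (0,3) (1,0) (1,1) (1,2) (1,3)] -> total=9
Click 3 (0,4) count=1: revealed 1 new [(0,4)] -> total=10
Click 4 (4,0) count=1: revealed 1 new [(4,0)] -> total=11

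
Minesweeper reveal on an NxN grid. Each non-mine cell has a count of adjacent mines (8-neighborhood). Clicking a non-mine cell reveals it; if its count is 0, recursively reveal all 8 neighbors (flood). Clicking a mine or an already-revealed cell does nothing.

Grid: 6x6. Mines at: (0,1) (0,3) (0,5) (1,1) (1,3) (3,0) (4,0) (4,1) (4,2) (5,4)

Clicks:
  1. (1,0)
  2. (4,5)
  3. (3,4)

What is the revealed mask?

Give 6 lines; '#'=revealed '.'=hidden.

Click 1 (1,0) count=2: revealed 1 new [(1,0)] -> total=1
Click 2 (4,5) count=1: revealed 1 new [(4,5)] -> total=2
Click 3 (3,4) count=0: revealed 10 new [(1,4) (1,5) (2,3) (2,4) (2,5) (3,3) (3,4) (3,5) (4,3) (4,4)] -> total=12

Answer: ......
#...##
...###
...###
...###
......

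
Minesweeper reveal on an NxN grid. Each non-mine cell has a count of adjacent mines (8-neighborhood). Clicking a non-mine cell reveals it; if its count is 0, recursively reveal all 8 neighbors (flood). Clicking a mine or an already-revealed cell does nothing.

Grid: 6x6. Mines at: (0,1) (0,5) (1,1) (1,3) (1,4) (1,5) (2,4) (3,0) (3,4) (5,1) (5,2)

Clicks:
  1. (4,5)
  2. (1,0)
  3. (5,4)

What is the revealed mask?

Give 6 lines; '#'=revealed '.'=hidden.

Answer: ......
#.....
......
......
...###
...###

Derivation:
Click 1 (4,5) count=1: revealed 1 new [(4,5)] -> total=1
Click 2 (1,0) count=2: revealed 1 new [(1,0)] -> total=2
Click 3 (5,4) count=0: revealed 5 new [(4,3) (4,4) (5,3) (5,4) (5,5)] -> total=7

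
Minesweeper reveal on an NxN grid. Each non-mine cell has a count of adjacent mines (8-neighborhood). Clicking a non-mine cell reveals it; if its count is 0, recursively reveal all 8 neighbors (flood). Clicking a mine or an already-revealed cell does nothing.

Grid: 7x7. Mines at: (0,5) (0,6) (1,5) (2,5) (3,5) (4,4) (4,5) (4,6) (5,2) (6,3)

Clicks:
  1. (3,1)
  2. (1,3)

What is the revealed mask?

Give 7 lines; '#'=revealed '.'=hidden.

Click 1 (3,1) count=0: revealed 28 new [(0,0) (0,1) (0,2) (0,3) (0,4) (1,0) (1,1) (1,2) (1,3) (1,4) (2,0) (2,1) (2,2) (2,3) (2,4) (3,0) (3,1) (3,2) (3,3) (3,4) (4,0) (4,1) (4,2) (4,3) (5,0) (5,1) (6,0) (6,1)] -> total=28
Click 2 (1,3) count=0: revealed 0 new [(none)] -> total=28

Answer: #####..
#####..
#####..
#####..
####...
##.....
##.....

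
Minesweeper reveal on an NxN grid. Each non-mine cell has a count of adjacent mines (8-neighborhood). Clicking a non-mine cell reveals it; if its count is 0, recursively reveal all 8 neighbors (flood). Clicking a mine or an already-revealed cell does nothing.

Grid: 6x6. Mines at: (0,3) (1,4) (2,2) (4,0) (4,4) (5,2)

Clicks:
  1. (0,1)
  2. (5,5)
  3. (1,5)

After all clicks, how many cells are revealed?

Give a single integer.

Click 1 (0,1) count=0: revealed 10 new [(0,0) (0,1) (0,2) (1,0) (1,1) (1,2) (2,0) (2,1) (3,0) (3,1)] -> total=10
Click 2 (5,5) count=1: revealed 1 new [(5,5)] -> total=11
Click 3 (1,5) count=1: revealed 1 new [(1,5)] -> total=12

Answer: 12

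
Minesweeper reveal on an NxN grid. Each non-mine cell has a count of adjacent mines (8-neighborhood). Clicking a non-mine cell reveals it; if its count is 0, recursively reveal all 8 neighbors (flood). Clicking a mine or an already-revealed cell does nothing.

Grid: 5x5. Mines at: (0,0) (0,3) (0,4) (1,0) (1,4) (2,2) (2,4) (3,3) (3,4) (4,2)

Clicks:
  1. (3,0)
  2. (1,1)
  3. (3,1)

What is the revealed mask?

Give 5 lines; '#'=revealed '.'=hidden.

Answer: .....
.#...
##...
##...
##...

Derivation:
Click 1 (3,0) count=0: revealed 6 new [(2,0) (2,1) (3,0) (3,1) (4,0) (4,1)] -> total=6
Click 2 (1,1) count=3: revealed 1 new [(1,1)] -> total=7
Click 3 (3,1) count=2: revealed 0 new [(none)] -> total=7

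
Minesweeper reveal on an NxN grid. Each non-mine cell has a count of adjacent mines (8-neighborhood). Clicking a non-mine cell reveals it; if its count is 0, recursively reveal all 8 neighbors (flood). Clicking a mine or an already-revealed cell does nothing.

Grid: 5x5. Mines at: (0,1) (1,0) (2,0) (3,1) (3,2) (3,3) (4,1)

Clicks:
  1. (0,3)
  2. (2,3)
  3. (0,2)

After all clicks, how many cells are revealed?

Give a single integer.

Click 1 (0,3) count=0: revealed 9 new [(0,2) (0,3) (0,4) (1,2) (1,3) (1,4) (2,2) (2,3) (2,4)] -> total=9
Click 2 (2,3) count=2: revealed 0 new [(none)] -> total=9
Click 3 (0,2) count=1: revealed 0 new [(none)] -> total=9

Answer: 9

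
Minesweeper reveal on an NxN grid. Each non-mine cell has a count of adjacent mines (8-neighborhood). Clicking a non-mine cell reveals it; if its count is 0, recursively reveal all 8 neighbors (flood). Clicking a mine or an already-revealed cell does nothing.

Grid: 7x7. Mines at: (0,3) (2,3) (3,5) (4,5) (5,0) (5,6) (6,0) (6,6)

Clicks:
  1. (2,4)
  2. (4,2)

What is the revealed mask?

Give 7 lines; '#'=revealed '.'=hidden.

Click 1 (2,4) count=2: revealed 1 new [(2,4)] -> total=1
Click 2 (4,2) count=0: revealed 29 new [(0,0) (0,1) (0,2) (1,0) (1,1) (1,2) (2,0) (2,1) (2,2) (3,0) (3,1) (3,2) (3,3) (3,4) (4,0) (4,1) (4,2) (4,3) (4,4) (5,1) (5,2) (5,3) (5,4) (5,5) (6,1) (6,2) (6,3) (6,4) (6,5)] -> total=30

Answer: ###....
###....
###.#..
#####..
#####..
.#####.
.#####.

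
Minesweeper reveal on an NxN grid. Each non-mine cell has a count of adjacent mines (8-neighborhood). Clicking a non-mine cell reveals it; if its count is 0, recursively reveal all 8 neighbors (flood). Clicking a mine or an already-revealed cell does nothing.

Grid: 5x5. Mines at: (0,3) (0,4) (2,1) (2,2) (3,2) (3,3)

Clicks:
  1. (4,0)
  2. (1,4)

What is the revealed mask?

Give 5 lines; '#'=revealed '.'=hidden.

Answer: .....
....#
.....
##...
##...

Derivation:
Click 1 (4,0) count=0: revealed 4 new [(3,0) (3,1) (4,0) (4,1)] -> total=4
Click 2 (1,4) count=2: revealed 1 new [(1,4)] -> total=5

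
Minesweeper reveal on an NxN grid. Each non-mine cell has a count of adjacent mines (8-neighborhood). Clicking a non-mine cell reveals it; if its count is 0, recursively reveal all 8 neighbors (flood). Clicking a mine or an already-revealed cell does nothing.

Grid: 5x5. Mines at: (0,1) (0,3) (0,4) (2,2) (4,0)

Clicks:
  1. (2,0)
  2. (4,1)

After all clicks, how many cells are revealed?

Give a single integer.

Answer: 7

Derivation:
Click 1 (2,0) count=0: revealed 6 new [(1,0) (1,1) (2,0) (2,1) (3,0) (3,1)] -> total=6
Click 2 (4,1) count=1: revealed 1 new [(4,1)] -> total=7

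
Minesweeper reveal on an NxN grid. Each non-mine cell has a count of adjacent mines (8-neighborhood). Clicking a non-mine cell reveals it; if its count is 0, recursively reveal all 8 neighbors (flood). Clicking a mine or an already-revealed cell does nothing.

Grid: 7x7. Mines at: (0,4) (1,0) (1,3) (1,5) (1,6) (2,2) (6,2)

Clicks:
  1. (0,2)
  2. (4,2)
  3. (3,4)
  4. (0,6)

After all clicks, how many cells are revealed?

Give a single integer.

Answer: 35

Derivation:
Click 1 (0,2) count=1: revealed 1 new [(0,2)] -> total=1
Click 2 (4,2) count=0: revealed 33 new [(2,0) (2,1) (2,3) (2,4) (2,5) (2,6) (3,0) (3,1) (3,2) (3,3) (3,4) (3,5) (3,6) (4,0) (4,1) (4,2) (4,3) (4,4) (4,5) (4,6) (5,0) (5,1) (5,2) (5,3) (5,4) (5,5) (5,6) (6,0) (6,1) (6,3) (6,4) (6,5) (6,6)] -> total=34
Click 3 (3,4) count=0: revealed 0 new [(none)] -> total=34
Click 4 (0,6) count=2: revealed 1 new [(0,6)] -> total=35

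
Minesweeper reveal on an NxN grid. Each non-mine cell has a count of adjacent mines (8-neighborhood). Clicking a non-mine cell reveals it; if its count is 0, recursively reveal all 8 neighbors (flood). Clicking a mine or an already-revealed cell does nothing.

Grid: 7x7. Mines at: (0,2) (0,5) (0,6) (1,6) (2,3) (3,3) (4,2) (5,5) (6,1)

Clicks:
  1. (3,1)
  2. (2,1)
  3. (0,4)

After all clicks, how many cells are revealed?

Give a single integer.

Answer: 16

Derivation:
Click 1 (3,1) count=1: revealed 1 new [(3,1)] -> total=1
Click 2 (2,1) count=0: revealed 14 new [(0,0) (0,1) (1,0) (1,1) (1,2) (2,0) (2,1) (2,2) (3,0) (3,2) (4,0) (4,1) (5,0) (5,1)] -> total=15
Click 3 (0,4) count=1: revealed 1 new [(0,4)] -> total=16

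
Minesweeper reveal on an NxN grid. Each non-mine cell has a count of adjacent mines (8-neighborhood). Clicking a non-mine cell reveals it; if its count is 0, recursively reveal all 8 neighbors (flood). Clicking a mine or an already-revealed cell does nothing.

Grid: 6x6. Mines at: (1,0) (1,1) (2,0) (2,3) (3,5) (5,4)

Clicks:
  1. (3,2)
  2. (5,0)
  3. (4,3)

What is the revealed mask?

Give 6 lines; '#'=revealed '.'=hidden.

Answer: ......
......
......
####..
####..
####..

Derivation:
Click 1 (3,2) count=1: revealed 1 new [(3,2)] -> total=1
Click 2 (5,0) count=0: revealed 11 new [(3,0) (3,1) (3,3) (4,0) (4,1) (4,2) (4,3) (5,0) (5,1) (5,2) (5,3)] -> total=12
Click 3 (4,3) count=1: revealed 0 new [(none)] -> total=12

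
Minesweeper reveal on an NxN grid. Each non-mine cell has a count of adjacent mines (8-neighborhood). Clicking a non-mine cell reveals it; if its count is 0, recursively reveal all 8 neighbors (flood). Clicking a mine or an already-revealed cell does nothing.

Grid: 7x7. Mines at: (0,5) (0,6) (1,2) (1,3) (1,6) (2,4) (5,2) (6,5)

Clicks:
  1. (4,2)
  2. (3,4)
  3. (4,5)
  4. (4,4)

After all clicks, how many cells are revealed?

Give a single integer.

Click 1 (4,2) count=1: revealed 1 new [(4,2)] -> total=1
Click 2 (3,4) count=1: revealed 1 new [(3,4)] -> total=2
Click 3 (4,5) count=0: revealed 13 new [(2,5) (2,6) (3,3) (3,5) (3,6) (4,3) (4,4) (4,5) (4,6) (5,3) (5,4) (5,5) (5,6)] -> total=15
Click 4 (4,4) count=0: revealed 0 new [(none)] -> total=15

Answer: 15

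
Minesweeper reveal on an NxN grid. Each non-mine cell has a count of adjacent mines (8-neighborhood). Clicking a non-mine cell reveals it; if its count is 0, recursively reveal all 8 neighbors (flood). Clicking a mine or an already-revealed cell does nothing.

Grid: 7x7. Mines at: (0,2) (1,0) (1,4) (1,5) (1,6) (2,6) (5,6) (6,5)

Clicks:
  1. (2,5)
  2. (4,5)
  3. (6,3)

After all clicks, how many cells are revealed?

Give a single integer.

Click 1 (2,5) count=4: revealed 1 new [(2,5)] -> total=1
Click 2 (4,5) count=1: revealed 1 new [(4,5)] -> total=2
Click 3 (6,3) count=0: revealed 30 new [(1,1) (1,2) (1,3) (2,0) (2,1) (2,2) (2,3) (2,4) (3,0) (3,1) (3,2) (3,3) (3,4) (3,5) (4,0) (4,1) (4,2) (4,3) (4,4) (5,0) (5,1) (5,2) (5,3) (5,4) (5,5) (6,0) (6,1) (6,2) (6,3) (6,4)] -> total=32

Answer: 32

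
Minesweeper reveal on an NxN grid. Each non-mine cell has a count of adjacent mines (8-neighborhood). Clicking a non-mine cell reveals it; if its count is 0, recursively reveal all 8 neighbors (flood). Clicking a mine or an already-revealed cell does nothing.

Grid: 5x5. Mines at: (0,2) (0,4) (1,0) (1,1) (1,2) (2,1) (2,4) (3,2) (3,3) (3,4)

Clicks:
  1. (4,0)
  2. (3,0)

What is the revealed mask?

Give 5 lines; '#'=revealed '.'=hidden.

Click 1 (4,0) count=0: revealed 4 new [(3,0) (3,1) (4,0) (4,1)] -> total=4
Click 2 (3,0) count=1: revealed 0 new [(none)] -> total=4

Answer: .....
.....
.....
##...
##...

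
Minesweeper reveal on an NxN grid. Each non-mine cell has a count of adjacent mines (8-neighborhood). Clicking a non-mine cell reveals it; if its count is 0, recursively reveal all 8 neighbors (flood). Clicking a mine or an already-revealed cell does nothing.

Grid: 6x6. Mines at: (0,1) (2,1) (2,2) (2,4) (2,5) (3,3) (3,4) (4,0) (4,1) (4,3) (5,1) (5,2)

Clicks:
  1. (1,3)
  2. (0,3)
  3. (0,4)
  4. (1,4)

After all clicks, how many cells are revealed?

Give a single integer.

Answer: 8

Derivation:
Click 1 (1,3) count=2: revealed 1 new [(1,3)] -> total=1
Click 2 (0,3) count=0: revealed 7 new [(0,2) (0,3) (0,4) (0,5) (1,2) (1,4) (1,5)] -> total=8
Click 3 (0,4) count=0: revealed 0 new [(none)] -> total=8
Click 4 (1,4) count=2: revealed 0 new [(none)] -> total=8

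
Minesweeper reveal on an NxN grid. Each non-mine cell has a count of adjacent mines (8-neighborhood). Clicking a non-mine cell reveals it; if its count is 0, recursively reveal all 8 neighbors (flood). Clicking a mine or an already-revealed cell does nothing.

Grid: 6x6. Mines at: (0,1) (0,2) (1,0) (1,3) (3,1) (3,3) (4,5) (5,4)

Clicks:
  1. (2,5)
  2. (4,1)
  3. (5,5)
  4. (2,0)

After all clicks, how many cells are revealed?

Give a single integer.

Answer: 11

Derivation:
Click 1 (2,5) count=0: revealed 8 new [(0,4) (0,5) (1,4) (1,5) (2,4) (2,5) (3,4) (3,5)] -> total=8
Click 2 (4,1) count=1: revealed 1 new [(4,1)] -> total=9
Click 3 (5,5) count=2: revealed 1 new [(5,5)] -> total=10
Click 4 (2,0) count=2: revealed 1 new [(2,0)] -> total=11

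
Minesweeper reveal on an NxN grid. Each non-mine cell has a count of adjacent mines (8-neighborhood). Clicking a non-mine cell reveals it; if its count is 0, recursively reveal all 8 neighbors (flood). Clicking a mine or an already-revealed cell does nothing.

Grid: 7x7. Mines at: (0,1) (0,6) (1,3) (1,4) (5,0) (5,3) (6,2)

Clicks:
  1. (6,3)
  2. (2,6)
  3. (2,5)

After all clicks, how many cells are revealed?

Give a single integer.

Click 1 (6,3) count=2: revealed 1 new [(6,3)] -> total=1
Click 2 (2,6) count=0: revealed 32 new [(1,0) (1,1) (1,2) (1,5) (1,6) (2,0) (2,1) (2,2) (2,3) (2,4) (2,5) (2,6) (3,0) (3,1) (3,2) (3,3) (3,4) (3,5) (3,6) (4,0) (4,1) (4,2) (4,3) (4,4) (4,5) (4,6) (5,4) (5,5) (5,6) (6,4) (6,5) (6,6)] -> total=33
Click 3 (2,5) count=1: revealed 0 new [(none)] -> total=33

Answer: 33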